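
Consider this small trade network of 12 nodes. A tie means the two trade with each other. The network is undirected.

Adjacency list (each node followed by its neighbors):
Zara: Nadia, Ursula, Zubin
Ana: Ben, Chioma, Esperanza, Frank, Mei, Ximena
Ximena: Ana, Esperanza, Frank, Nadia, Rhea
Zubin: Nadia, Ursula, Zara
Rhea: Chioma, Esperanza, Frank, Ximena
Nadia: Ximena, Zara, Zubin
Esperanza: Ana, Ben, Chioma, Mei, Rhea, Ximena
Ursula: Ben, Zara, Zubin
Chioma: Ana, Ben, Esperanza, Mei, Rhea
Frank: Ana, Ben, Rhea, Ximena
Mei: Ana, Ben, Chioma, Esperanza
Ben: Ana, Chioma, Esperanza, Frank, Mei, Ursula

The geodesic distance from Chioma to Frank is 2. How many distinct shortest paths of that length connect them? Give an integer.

3

The shortest distance is 2. The length-2 paths are: Chioma–Rhea–Frank; Chioma–Ben–Frank; Chioma–Ana–Frank.
That gives 3 distinct shortest paths.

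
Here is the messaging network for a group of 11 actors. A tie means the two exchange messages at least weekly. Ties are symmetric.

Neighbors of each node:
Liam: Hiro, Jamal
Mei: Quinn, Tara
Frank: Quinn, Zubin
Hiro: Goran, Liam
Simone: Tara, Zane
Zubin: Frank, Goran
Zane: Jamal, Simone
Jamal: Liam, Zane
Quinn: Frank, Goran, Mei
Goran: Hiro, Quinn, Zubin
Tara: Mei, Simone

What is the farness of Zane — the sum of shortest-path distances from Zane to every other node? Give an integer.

30

Distances from Zane: Frank:5, Goran:4, Hiro:3, Jamal:1, Liam:2, Mei:3, Quinn:4, Simone:1, Tara:2, Zubin:5.
Sum = 5 + 4 + 3 + 1 + 2 + 3 + 4 + 1 + 2 + 5 = 30.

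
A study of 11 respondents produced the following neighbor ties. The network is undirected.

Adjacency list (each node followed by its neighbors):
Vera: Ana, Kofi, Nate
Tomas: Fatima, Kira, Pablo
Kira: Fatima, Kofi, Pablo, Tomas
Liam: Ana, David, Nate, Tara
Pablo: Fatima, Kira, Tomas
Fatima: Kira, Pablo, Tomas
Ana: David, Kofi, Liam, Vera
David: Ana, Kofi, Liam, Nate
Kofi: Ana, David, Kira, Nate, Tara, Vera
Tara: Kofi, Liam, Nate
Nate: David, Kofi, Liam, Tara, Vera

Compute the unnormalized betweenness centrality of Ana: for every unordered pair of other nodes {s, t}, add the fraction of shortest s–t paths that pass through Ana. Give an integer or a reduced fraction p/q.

Pairs whose geodesics pass through Ana — Fatima–Liam: 1/4; Kira–Liam: 1/4; Pablo–Liam: 1/4; Tomas–Liam: 1/4; David–Vera: 1/3; Liam–Kofi: 1/4; Liam–Vera: 1/2.
All other pairs contribute 0.
Summing the contributions gives betweenness(Ana) = 25/12.

25/12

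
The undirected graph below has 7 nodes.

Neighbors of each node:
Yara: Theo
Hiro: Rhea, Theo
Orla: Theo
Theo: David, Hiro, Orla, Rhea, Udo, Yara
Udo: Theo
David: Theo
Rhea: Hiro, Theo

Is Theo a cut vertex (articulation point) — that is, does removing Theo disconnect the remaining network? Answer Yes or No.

Yes

Removing Theo leaves {Hiro and Rhea} with no path to {David}, so the network splits into 5 components. Theo is a cut vertex.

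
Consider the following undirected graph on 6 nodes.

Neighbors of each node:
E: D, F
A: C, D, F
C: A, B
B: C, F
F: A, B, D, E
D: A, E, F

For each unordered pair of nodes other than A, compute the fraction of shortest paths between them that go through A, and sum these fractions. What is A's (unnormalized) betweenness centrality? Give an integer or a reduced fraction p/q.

13/6

Pairs whose geodesics pass through A — C–D: 1; C–F: 1/2; C–E: 2/3.
All other pairs contribute 0.
Summing the contributions gives betweenness(A) = 13/6.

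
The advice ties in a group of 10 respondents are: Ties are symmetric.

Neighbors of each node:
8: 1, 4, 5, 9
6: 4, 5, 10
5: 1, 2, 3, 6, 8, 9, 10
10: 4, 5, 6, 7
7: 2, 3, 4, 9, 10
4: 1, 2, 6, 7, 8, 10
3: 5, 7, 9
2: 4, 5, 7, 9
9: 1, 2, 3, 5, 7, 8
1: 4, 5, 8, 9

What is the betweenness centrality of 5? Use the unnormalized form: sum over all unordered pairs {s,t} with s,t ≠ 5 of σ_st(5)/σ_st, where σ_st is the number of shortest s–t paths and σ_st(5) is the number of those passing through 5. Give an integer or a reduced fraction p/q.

Pairs whose geodesics pass through 5 — 6–1: 1/2; 6–3: 1; 6–8: 1/2; 6–2: 1/2; 6–9: 1; 10–1: 1/2; 10–3: 1/2; 10–8: 1/2; 10–2: 1/3; 10–9: 1/2; 1–3: 1/2; 1–2: 1/3; 3–8: 1/2; 3–2: 1/3 … (+1 more pairs).
All other pairs contribute 0.
Summing the contributions gives betweenness(5) = 47/6.

47/6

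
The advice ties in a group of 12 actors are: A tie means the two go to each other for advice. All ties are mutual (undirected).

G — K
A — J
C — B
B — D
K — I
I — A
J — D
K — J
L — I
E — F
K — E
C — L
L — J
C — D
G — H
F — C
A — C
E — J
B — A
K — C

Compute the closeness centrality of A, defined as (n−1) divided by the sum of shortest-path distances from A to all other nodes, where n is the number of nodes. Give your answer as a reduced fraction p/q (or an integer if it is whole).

11/21

Distances from A: B:1, C:1, D:2, E:2, F:2, G:3, H:4, I:1, J:1, K:2, L:2. Sum = 21.
n = 12, so closeness = 11/21.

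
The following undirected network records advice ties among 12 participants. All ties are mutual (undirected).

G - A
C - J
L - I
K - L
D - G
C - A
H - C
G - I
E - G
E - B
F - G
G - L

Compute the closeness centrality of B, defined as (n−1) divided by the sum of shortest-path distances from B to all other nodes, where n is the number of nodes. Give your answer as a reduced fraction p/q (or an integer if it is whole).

Distances from B: A:3, C:4, D:3, E:1, F:3, G:2, H:5, I:3, J:5, K:4, L:3. Sum = 36.
n = 12, so closeness = 11/36.

11/36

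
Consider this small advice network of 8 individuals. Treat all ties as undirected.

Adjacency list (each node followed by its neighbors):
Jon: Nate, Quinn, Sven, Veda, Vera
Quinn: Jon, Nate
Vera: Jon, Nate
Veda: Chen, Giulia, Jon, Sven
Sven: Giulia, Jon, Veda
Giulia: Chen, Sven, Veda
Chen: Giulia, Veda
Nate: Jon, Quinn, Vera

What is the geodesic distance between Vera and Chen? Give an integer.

One shortest route is Vera – Jon – Veda – Chen, which uses 3 edges, and at distance 2 from Vera we only reach {Quinn, Sven, Veda}, which does not include Chen. So d(Vera,Chen) = 3.

3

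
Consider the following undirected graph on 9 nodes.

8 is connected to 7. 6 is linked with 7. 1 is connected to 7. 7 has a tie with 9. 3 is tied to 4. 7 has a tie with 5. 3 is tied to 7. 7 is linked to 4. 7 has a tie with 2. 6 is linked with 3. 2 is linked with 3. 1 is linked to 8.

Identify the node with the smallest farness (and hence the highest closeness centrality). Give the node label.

7

Farness (sum of distances to all others) for each node — 1:14, 2:14, 3:12, 4:14, 5:15, 6:14, 7:8, 8:14, 9:15.
The smallest farness is 8, for 7, so 7 has the highest closeness.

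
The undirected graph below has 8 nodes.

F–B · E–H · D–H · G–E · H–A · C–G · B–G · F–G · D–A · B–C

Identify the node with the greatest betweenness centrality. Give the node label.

G

Unnormalized betweenness of each node: A:0, B:1/2, C:0, D:0, E:12, F:0, G:25/2, H:10.
G has the largest value, 25/2, making it the main broker — the node through which the most shortest paths run.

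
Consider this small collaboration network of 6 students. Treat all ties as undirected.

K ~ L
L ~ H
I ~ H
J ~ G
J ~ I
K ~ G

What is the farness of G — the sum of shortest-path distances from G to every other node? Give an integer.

9

Distances from G: H:3, I:2, J:1, K:1, L:2.
Sum = 3 + 2 + 1 + 1 + 2 = 9.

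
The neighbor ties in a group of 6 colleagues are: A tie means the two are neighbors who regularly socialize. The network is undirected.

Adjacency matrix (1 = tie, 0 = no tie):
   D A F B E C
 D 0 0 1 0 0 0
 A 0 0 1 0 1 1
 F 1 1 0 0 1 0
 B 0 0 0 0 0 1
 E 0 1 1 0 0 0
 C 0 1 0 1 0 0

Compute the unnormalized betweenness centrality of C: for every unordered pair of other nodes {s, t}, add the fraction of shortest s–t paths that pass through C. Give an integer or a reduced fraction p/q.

Pairs whose geodesics pass through C — D–B: 1; A–B: 1; F–B: 1; B–E: 1.
All other pairs contribute 0.
Summing the contributions gives betweenness(C) = 4.

4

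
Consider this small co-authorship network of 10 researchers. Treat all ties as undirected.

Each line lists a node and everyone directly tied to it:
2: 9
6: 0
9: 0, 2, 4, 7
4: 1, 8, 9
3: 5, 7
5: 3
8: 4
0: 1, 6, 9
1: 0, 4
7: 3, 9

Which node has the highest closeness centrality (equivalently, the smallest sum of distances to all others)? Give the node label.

9

Farness (sum of distances to all others) for each node — 0:19, 1:23, 2:23, 3:25, 4:19, 5:33, 6:27, 7:19, 8:27, 9:15.
The smallest farness is 15, for 9, so 9 has the highest closeness.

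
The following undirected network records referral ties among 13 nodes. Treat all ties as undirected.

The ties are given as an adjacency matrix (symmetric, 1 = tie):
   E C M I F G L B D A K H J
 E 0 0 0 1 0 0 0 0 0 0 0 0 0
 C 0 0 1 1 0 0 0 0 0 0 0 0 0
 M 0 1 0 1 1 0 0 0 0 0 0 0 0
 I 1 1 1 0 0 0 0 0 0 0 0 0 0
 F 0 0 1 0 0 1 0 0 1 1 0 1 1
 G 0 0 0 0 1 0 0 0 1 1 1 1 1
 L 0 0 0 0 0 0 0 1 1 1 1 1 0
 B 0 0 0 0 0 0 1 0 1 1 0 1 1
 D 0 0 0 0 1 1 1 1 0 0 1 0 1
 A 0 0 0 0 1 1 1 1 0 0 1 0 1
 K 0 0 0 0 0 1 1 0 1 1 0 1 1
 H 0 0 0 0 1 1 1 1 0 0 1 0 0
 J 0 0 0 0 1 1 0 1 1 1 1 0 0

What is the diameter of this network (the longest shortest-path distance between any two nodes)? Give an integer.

Eccentricity of each node (its greatest distance to any other): A:4, B:5, C:4, D:4, E:5, F:3, G:4, H:4, I:4, J:4, K:5, L:5, M:3.
The maximum eccentricity is 5, realized for instance by the pair E–L via E – I – M – F – D – L. So the diameter is 5.

5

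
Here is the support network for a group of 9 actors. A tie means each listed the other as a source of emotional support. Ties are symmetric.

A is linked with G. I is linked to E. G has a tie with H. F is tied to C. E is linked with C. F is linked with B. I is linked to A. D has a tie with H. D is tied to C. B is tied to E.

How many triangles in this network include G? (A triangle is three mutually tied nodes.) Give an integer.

G's neighbors are A and H, but none of them are tied to each other, so no triangle contains G.

0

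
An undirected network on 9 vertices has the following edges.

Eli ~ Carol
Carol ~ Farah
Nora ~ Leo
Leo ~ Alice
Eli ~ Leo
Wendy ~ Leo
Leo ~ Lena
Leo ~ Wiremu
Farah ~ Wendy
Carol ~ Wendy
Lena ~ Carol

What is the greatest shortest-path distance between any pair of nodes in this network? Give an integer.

Eccentricity of each node (its greatest distance to any other): Alice:3, Carol:3, Eli:2, Farah:3, Lena:2, Leo:2, Nora:3, Wendy:2, Wiremu:3.
The maximum eccentricity is 3, realized for instance by the pair Wiremu–Carol via Wiremu – Leo – Wendy – Carol. So the diameter is 3.

3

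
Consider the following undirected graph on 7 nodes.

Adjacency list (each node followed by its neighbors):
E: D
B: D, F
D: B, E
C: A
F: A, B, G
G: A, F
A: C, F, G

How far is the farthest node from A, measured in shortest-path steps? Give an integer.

4

Distances from A: B:2, C:1, D:3, E:4, F:1, G:1.
The largest is 4 (to E), so the eccentricity of A is 4.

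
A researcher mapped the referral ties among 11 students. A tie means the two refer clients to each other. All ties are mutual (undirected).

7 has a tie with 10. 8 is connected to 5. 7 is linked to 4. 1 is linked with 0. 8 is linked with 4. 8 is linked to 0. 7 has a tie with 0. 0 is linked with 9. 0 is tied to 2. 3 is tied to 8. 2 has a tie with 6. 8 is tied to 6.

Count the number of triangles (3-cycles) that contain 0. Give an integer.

0's neighbors are 1, 2, 7, 8, and 9, but none of them are tied to each other, so no triangle contains 0.

0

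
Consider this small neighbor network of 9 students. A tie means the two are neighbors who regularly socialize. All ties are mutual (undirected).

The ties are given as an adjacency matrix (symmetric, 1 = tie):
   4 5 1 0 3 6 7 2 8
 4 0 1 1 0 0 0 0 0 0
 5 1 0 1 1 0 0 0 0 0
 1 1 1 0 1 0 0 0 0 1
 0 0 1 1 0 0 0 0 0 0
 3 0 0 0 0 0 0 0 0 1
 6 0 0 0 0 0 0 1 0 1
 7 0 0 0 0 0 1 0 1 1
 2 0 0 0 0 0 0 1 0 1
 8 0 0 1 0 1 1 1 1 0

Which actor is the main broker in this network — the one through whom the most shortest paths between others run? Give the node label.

Unnormalized betweenness of each node: 0:0, 1:31/2, 2:0, 3:0, 4:0, 5:1/2, 6:0, 7:1/2, 8:39/2.
8 has the largest value, 39/2, making it the main broker — the node through which the most shortest paths run.

8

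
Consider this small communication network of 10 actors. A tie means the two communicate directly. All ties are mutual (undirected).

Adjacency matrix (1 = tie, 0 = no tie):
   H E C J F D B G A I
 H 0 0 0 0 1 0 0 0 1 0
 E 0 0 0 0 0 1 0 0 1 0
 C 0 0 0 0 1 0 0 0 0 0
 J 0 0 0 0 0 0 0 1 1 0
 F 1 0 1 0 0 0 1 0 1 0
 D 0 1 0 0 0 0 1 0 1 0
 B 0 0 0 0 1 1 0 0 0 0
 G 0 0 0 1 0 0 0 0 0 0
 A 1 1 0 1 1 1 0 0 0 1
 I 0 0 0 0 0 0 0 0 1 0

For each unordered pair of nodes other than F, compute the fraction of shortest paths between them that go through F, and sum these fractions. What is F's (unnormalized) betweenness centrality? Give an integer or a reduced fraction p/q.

11

Pairs whose geodesics pass through F — H–C: 1; H–B: 1; E–C: 1; C–J: 1; C–D: 2/2; C–B: 1; C–G: 1; C–A: 1; C–I: 1; J–B: 1/2; B–G: 1/2; B–A: 1/2; B–I: 1/2.
All other pairs contribute 0.
Summing the contributions gives betweenness(F) = 11.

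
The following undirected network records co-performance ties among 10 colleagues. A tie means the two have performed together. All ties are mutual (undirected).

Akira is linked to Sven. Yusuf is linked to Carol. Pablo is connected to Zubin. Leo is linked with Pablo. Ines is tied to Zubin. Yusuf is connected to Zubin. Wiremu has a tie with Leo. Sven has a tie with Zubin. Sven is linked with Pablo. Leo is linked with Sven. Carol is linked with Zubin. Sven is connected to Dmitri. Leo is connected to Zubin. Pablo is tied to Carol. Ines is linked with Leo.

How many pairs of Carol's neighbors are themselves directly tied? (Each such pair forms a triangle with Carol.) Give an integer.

2

Carol's neighbors: Pablo, Yusuf, and Zubin.
Neighbor pairs that are themselves tied: Carol–Pablo–Zubin; Carol–Yusuf–Zubin. Each forms one triangle with Carol, for 2 in total.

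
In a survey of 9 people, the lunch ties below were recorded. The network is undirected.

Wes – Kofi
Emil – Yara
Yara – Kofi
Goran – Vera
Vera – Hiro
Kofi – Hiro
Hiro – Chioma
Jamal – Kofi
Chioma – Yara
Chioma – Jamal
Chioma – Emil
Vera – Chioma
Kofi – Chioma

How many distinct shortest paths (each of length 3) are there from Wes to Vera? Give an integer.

The shortest distance is 3. The length-3 paths are: Wes–Kofi–Hiro–Vera; Wes–Kofi–Chioma–Vera.
That gives 2 distinct shortest paths.

2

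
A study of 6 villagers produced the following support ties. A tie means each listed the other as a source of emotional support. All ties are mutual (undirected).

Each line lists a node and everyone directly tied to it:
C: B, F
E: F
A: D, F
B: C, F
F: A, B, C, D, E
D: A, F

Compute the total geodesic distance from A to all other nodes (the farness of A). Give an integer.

Distances from A: B:2, C:2, D:1, E:2, F:1.
Sum = 2 + 2 + 1 + 2 + 1 = 8.

8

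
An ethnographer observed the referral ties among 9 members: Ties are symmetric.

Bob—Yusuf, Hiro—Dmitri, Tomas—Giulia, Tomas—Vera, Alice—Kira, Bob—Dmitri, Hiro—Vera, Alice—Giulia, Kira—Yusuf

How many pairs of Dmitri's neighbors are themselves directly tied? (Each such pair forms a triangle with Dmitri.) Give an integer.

Dmitri's neighbors are Bob and Hiro, but none of them are tied to each other, so no triangle contains Dmitri.

0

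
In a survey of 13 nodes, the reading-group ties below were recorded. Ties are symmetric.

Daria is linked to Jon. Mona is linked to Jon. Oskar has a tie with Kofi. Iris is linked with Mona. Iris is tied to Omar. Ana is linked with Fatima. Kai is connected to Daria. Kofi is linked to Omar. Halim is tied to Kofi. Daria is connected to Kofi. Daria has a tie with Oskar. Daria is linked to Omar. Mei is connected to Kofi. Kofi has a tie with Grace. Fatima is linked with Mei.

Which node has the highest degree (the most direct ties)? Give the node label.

Kofi

Degrees — Ana:1, Daria:5, Fatima:2, Grace:1, Halim:1, Iris:2, Jon:2, Kai:1, Kofi:6, Mei:2, Mona:2, Omar:3, Oskar:2.
The maximum is 6, attained only by Kofi.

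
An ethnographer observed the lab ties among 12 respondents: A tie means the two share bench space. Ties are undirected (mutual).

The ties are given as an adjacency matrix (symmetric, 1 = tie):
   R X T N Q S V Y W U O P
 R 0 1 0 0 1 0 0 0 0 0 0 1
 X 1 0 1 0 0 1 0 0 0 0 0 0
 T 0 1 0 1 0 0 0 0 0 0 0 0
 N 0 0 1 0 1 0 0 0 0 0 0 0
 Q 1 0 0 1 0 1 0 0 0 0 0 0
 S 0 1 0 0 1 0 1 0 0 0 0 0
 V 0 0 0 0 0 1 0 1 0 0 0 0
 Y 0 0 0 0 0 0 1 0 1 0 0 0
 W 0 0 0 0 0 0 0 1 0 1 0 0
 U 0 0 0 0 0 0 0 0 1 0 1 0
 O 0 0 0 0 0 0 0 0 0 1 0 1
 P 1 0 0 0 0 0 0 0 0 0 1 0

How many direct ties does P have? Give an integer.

P is directly tied to O and R. That is 2 neighbors, so the degree of P is 2.

2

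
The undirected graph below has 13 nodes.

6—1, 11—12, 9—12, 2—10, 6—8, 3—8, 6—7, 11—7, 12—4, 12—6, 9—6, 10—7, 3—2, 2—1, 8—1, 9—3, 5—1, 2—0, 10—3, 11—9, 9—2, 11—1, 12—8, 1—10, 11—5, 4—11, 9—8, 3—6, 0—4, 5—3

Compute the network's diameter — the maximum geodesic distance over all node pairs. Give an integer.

3

Eccentricity of each node (its greatest distance to any other): 0:3, 1:2, 2:2, 3:3, 4:3, 5:3, 6:3, 7:3, 8:3, 9:2, 10:3, 11:2, 12:3.
The maximum eccentricity is 3, realized for instance by the pair 7–0 via 7 – 11 – 4 – 0. So the diameter is 3.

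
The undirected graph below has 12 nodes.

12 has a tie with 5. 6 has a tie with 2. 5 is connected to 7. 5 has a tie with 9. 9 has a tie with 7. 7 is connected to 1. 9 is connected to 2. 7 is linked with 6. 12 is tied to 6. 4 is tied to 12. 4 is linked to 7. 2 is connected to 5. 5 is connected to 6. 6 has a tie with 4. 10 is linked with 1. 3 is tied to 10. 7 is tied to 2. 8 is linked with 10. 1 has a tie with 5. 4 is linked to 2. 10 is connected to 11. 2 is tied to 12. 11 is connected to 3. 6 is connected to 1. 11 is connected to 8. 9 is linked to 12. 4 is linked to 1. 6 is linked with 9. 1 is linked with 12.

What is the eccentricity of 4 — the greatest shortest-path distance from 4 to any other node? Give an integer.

Distances from 4: 1:1, 2:1, 3:3, 5:2, 6:1, 7:1, 8:3, 9:2, 10:2, 11:3, 12:1.
The largest is 3 (to 11, 8, and 3), so the eccentricity of 4 is 3.

3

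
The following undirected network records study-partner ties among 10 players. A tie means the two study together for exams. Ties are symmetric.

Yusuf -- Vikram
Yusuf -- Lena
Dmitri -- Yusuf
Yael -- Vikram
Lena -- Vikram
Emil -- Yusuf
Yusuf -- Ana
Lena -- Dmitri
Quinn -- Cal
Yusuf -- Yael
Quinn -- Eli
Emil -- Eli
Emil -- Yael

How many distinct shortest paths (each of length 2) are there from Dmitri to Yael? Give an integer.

1

The shortest distance is 2, and the only length-2 path is Dmitri–Yusuf–Yael. So there is exactly 1 shortest path.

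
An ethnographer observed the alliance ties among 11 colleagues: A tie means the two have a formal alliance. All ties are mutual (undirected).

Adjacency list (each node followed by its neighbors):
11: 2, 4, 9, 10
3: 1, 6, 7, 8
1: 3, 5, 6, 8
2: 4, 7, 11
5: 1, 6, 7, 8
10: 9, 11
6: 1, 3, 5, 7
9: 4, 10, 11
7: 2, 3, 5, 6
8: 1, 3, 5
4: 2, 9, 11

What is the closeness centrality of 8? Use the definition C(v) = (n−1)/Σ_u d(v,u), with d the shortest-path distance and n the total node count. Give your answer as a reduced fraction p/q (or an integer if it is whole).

5/14

Distances from 8: 1:1, 2:3, 3:1, 4:4, 5:1, 6:2, 7:2, 9:5, 10:5, 11:4. Sum = 28.
n = 11, so closeness = 10/28 = 5/14.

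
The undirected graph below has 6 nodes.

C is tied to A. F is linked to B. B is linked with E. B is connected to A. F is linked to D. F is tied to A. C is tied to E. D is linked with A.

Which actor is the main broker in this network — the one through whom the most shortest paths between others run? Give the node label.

A

Unnormalized betweenness of each node: A:11/3, B:13/6, C:5/6, D:0, E:1/2, F:5/6.
A has the largest value, 11/3, making it the main broker — the node through which the most shortest paths run.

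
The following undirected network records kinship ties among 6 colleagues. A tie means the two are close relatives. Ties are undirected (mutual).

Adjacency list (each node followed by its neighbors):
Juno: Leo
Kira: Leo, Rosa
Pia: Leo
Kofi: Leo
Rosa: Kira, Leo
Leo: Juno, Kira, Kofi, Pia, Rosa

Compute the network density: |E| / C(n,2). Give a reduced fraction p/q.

2/5

There are 6 edges and 6 nodes, so the maximum possible is C(6,2) = 15.
Density = 6/15 = 2/5.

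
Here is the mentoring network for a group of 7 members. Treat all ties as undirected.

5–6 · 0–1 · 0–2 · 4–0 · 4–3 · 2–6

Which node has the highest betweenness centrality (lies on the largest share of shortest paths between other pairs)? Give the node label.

Unnormalized betweenness of each node: 0:11, 1:0, 2:8, 3:0, 4:5, 5:0, 6:5.
0 has the largest value, 11, making it the main broker — the node through which the most shortest paths run.

0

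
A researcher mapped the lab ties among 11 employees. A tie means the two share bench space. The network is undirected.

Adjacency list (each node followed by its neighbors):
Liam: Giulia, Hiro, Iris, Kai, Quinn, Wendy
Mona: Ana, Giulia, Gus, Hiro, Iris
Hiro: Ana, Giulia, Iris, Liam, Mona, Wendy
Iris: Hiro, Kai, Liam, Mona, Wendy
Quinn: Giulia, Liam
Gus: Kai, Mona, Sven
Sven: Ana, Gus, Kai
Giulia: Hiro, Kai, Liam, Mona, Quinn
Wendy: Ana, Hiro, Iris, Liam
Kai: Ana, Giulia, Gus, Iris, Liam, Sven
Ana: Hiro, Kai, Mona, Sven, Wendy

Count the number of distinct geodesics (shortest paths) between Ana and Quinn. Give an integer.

6

The shortest distance is 3. The length-3 paths are: Ana–Hiro–Liam–Quinn; Ana–Kai–Liam–Quinn; Ana–Wendy–Liam–Quinn; Ana–Hiro–Giulia–Quinn; Ana–Kai–Giulia–Quinn; Ana–Mona–Giulia–Quinn.
That gives 6 distinct shortest paths.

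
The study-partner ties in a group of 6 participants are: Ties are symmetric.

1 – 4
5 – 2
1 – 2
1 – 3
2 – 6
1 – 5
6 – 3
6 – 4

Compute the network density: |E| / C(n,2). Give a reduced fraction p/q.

There are 8 edges and 6 nodes, so the maximum possible is C(6,2) = 15.
Density = 8/15.

8/15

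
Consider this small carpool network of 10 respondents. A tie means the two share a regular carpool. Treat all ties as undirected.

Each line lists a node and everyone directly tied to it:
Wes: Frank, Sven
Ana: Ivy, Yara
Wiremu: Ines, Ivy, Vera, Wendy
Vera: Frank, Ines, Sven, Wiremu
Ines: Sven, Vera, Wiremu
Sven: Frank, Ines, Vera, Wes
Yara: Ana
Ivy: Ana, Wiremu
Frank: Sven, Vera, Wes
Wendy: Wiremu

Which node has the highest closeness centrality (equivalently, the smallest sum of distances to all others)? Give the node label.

Wiremu

Farness (sum of distances to all others) for each node — Ana:26, Frank:22, Ines:18, Ivy:20, Sven:21, Vera:17, Wendy:24, Wes:28, Wiremu:16, Yara:34.
The smallest farness is 16, for Wiremu, so Wiremu has the highest closeness.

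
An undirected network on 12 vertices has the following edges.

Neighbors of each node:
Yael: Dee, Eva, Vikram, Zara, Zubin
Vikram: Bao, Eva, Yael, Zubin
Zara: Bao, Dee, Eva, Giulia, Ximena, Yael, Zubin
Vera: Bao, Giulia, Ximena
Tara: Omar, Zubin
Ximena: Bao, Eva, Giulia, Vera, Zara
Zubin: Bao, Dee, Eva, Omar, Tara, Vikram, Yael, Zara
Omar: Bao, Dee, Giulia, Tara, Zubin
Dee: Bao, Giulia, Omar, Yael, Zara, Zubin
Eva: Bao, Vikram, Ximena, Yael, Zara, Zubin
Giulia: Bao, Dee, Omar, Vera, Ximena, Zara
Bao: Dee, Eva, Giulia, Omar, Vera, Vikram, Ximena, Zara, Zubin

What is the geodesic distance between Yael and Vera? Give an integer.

3

One shortest route is Yael – Dee – Giulia – Vera, which uses 3 edges, and at distance 2 from Yael we only reach {Bao, Giulia, Omar, Tara, Ximena}, which does not include Vera. So d(Yael,Vera) = 3.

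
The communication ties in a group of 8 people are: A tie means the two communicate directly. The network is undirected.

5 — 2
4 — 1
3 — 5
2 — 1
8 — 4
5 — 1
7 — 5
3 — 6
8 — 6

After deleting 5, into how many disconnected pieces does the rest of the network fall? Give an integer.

Without 5, the remaining ties split the others into: {1, 2, 3, 4, 6, 8}; {7}.
That's 2 separate components.

2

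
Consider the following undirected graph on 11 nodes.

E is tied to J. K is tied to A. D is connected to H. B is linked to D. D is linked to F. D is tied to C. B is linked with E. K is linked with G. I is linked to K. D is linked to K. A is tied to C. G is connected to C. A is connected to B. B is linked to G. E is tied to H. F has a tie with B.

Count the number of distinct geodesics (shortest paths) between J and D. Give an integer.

2

The shortest distance is 3. The length-3 paths are: J–E–B–D; J–E–H–D.
That gives 2 distinct shortest paths.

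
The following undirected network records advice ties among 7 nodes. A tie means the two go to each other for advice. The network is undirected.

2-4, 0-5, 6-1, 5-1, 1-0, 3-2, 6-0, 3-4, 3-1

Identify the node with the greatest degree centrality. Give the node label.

1

Degrees — 0:3, 1:4, 2:2, 3:3, 4:2, 5:2, 6:2.
The maximum is 4, attained only by 1.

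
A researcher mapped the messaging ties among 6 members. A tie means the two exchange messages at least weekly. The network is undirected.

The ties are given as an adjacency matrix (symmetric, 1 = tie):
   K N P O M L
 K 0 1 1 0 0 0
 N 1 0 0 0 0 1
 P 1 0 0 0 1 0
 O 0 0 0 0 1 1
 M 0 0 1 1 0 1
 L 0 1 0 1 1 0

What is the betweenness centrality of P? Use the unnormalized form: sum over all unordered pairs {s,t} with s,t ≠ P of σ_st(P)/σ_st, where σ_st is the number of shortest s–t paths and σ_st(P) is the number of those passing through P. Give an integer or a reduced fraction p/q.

Pairs whose geodesics pass through P — K–O: 1/2; K–M: 1.
All other pairs contribute 0.
Summing the contributions gives betweenness(P) = 3/2.

3/2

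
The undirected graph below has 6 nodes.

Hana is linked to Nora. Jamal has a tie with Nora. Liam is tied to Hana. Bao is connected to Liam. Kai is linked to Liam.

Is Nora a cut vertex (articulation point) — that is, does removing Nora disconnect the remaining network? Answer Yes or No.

Yes

Removing Nora leaves {Bao, Hana, Kai, and Liam} with no path to {Jamal}, so the network splits into 2 components. Nora is a cut vertex.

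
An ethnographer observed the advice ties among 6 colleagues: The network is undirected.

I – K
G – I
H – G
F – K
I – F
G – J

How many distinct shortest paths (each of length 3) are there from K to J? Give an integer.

The shortest distance is 3, and the only length-3 path is K–I–G–J. So there is exactly 1 shortest path.

1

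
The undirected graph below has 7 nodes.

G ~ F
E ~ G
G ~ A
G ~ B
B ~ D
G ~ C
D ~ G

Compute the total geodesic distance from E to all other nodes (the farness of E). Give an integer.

11

Distances from E: A:2, B:2, C:2, D:2, F:2, G:1.
Sum = 2 + 2 + 2 + 2 + 2 + 1 = 11.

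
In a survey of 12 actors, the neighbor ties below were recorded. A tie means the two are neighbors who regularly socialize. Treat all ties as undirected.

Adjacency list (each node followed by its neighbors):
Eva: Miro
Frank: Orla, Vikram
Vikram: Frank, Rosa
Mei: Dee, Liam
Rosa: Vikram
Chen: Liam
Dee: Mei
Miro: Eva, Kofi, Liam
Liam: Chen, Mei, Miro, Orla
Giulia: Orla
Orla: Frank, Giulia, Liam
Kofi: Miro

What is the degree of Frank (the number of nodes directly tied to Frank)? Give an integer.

2

Frank is directly tied to Orla and Vikram. That is 2 neighbors, so the degree of Frank is 2.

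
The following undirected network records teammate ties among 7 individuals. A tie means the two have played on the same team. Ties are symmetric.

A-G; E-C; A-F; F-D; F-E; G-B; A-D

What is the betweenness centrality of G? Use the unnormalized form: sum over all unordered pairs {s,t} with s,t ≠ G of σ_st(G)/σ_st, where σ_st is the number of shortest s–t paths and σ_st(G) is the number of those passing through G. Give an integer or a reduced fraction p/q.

5

Pairs whose geodesics pass through G — C–B: 1; B–E: 1; B–A: 1; B–D: 1; B–F: 1.
All other pairs contribute 0.
Summing the contributions gives betweenness(G) = 5.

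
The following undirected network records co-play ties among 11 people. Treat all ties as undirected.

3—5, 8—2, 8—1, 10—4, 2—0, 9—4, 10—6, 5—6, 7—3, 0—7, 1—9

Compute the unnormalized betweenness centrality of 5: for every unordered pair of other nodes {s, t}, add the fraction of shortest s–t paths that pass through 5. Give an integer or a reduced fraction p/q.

10

Pairs whose geodesics pass through 5 — 6–2: 1; 6–0: 1; 6–7: 1; 6–3: 1; 10–0: 1; 10–7: 1; 10–3: 1; 4–7: 1; 4–3: 1; 9–3: 1.
All other pairs contribute 0.
Summing the contributions gives betweenness(5) = 10.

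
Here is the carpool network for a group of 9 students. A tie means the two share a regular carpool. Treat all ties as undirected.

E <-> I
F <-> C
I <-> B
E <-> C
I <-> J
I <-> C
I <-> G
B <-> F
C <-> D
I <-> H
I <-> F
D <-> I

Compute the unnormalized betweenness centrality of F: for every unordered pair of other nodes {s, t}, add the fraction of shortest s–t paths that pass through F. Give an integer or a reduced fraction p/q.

1/2

Pairs whose geodesics pass through F — C–B: 1/2.
All other pairs contribute 0.
Summing the contributions gives betweenness(F) = 1/2.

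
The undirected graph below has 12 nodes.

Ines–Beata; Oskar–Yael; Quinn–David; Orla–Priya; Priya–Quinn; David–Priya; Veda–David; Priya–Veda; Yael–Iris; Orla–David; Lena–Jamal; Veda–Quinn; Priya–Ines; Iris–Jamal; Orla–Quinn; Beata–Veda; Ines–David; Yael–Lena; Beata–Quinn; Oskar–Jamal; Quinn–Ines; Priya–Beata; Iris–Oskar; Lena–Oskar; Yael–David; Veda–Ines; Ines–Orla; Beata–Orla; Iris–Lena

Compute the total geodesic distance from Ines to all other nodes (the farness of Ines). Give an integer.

Distances from Ines: Beata:1, David:1, Iris:3, Jamal:4, Lena:3, Orla:1, Oskar:3, Priya:1, Quinn:1, Veda:1, Yael:2.
Sum = 1 + 1 + 3 + 4 + 3 + 1 + 3 + 1 + 1 + 1 + 2 = 21.

21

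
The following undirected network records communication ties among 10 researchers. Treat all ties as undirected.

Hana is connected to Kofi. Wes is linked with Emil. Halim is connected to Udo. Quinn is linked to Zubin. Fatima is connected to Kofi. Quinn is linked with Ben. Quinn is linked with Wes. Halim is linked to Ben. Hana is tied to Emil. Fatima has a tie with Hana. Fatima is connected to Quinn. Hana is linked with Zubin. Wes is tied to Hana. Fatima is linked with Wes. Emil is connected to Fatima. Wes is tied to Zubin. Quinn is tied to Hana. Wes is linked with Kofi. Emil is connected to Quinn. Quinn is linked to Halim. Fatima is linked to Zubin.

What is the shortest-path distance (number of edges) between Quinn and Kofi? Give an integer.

2

One shortest route is Quinn – Hana – Kofi, which uses 2 edges, and Quinn and Kofi are not directly tied, so nothing shorter exists. So d(Quinn,Kofi) = 2.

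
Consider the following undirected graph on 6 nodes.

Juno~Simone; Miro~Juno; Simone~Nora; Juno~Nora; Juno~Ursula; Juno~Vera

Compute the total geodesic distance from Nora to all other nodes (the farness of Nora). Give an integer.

8

Distances from Nora: Juno:1, Miro:2, Simone:1, Ursula:2, Vera:2.
Sum = 1 + 2 + 1 + 2 + 2 = 8.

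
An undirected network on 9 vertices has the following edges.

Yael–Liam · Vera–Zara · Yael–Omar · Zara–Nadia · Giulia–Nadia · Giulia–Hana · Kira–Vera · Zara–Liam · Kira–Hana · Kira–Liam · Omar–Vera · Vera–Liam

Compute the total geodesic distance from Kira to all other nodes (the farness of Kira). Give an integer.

Distances from Kira: Giulia:2, Hana:1, Liam:1, Nadia:3, Omar:2, Vera:1, Yael:2, Zara:2.
Sum = 2 + 1 + 1 + 3 + 2 + 1 + 2 + 2 = 14.

14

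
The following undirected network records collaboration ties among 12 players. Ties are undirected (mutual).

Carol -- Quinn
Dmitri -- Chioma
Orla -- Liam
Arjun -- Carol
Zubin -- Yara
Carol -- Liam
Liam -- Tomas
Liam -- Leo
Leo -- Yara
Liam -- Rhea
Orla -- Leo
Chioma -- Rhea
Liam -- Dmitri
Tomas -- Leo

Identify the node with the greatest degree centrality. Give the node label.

Liam

Degrees — Arjun:1, Carol:3, Chioma:2, Dmitri:2, Leo:4, Liam:6, Orla:2, Quinn:1, Rhea:2, Tomas:2, Yara:2, Zubin:1.
The maximum is 6, attained only by Liam.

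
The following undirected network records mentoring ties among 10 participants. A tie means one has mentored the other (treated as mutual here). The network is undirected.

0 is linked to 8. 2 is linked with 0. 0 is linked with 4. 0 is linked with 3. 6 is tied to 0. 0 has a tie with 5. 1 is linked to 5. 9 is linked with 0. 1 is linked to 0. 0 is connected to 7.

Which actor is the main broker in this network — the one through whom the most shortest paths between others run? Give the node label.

0

Unnormalized betweenness of each node: 0:35, 1:0, 2:0, 3:0, 4:0, 5:0, 6:0, 7:0, 8:0, 9:0.
0 has the largest value, 35, making it the main broker — the node through which the most shortest paths run.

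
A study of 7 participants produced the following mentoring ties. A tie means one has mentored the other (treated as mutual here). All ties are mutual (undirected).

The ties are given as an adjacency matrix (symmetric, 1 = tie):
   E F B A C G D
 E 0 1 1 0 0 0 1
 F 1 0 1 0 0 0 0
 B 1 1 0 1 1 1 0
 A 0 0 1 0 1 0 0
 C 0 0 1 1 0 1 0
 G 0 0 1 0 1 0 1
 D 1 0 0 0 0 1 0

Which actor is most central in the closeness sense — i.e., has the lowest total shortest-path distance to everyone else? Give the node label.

Farness (sum of distances to all others) for each node — A:11, B:7, C:9, D:11, E:9, F:10, G:9.
The smallest farness is 7, for B, so B has the highest closeness.

B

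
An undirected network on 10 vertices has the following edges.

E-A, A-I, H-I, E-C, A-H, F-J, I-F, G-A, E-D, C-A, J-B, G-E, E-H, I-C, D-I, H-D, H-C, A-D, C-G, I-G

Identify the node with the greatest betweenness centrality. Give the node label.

I

Unnormalized betweenness of each node: A:49/30, B:0, C:21/20, D:4/5, E:5/6, F:14, G:4/5, H:21/20, I:113/6, J:8.
I has the largest value, 113/6, making it the main broker — the node through which the most shortest paths run.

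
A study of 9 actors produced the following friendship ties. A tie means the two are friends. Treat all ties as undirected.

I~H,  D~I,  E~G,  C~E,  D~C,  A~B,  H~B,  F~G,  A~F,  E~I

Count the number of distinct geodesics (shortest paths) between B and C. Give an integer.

The shortest distance is 4. The length-4 paths are: B–H–I–D–C; B–H–I–E–C.
That gives 2 distinct shortest paths.

2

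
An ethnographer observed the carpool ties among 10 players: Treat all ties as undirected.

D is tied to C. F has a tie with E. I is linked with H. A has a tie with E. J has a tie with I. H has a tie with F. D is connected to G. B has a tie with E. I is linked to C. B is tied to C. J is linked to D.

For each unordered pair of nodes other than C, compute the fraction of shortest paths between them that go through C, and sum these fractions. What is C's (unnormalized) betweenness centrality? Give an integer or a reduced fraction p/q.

Pairs whose geodesics pass through C — B–G: 1; B–J: 2/2; B–D: 1; B–H: 1/2; B–I: 1; G–F: 2/3; G–A: 1; G–E: 1; G–H: 1/2; G–I: 1/2; F–D: 2/3; J–A: 2/3; J–E: 2/3; D–A: 1 … (+5 more pairs).
All other pairs contribute 0.
Summing the contributions gives betweenness(C) = 85/6.

85/6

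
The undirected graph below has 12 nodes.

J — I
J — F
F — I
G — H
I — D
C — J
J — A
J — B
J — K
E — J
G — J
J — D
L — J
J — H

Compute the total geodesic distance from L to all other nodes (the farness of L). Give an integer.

21

Distances from L: A:2, B:2, C:2, D:2, E:2, F:2, G:2, H:2, I:2, J:1, K:2.
Sum = 2 + 2 + 2 + 2 + 2 + 2 + 2 + 2 + 2 + 1 + 2 = 21.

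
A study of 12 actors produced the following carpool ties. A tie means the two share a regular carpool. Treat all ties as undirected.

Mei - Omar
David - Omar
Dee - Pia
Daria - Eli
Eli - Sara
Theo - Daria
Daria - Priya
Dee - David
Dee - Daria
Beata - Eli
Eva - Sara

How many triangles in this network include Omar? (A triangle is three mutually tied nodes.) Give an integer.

Omar's neighbors are David and Mei, but none of them are tied to each other, so no triangle contains Omar.

0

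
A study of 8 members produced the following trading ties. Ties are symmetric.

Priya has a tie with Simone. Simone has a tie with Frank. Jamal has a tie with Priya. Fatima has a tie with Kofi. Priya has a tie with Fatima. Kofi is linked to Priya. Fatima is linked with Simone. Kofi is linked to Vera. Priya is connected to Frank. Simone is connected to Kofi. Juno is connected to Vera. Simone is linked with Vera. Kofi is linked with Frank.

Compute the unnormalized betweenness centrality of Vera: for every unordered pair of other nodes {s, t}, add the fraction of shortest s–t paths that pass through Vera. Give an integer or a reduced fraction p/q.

6

Pairs whose geodesics pass through Vera — Simone–Juno: 1; Frank–Juno: 2/2; Fatima–Juno: 2/2; Kofi–Juno: 1; Jamal–Juno: 2/2; Priya–Juno: 2/2.
All other pairs contribute 0.
Summing the contributions gives betweenness(Vera) = 6.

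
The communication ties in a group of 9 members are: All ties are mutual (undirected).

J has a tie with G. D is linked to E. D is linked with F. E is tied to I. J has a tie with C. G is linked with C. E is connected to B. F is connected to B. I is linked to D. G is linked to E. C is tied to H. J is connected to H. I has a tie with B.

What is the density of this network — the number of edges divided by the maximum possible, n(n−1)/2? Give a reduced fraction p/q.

There are 13 edges and 9 nodes, so the maximum possible is C(9,2) = 36.
Density = 13/36.

13/36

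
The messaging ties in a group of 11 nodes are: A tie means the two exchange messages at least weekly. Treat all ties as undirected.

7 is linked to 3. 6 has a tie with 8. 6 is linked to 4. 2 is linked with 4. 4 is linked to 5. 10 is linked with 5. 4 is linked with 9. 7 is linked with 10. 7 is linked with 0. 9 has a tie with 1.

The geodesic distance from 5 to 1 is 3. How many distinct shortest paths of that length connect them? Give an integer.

1

The shortest distance is 3, and the only length-3 path is 5–4–9–1. So there is exactly 1 shortest path.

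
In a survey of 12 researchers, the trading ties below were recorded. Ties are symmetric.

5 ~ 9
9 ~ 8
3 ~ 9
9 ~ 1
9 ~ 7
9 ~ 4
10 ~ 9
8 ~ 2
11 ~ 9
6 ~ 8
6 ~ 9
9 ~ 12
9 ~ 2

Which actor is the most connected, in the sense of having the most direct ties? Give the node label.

Degrees — 1:1, 2:2, 3:1, 4:1, 5:1, 6:2, 7:1, 8:3, 9:11, 10:1, 11:1, 12:1.
The maximum is 11, attained only by 9.

9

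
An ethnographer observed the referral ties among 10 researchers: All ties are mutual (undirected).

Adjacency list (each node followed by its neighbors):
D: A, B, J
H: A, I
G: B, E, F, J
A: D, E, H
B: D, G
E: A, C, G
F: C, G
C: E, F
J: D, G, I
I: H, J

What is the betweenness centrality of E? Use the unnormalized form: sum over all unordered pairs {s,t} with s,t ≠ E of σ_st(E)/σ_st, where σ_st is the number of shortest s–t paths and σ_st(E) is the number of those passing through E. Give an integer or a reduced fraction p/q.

25/3

Pairs whose geodesics pass through E — J–C: 1/2; D–C: 1; B–C: 1/2; G–C: 1/2; G–A: 1; G–H: 1/2; F–A: 2/2; F–H: 2/3; C–A: 1; C–H: 1; C–I: 2/3.
All other pairs contribute 0.
Summing the contributions gives betweenness(E) = 25/3.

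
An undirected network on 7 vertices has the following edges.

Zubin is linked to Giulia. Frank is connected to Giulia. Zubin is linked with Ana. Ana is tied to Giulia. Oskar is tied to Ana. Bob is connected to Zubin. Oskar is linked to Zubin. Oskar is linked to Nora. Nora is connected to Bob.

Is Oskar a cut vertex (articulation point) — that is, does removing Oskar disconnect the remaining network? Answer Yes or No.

No

Even without Oskar, every remaining node can still reach every other (the residual graph is connected), so Oskar is not a cut vertex.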